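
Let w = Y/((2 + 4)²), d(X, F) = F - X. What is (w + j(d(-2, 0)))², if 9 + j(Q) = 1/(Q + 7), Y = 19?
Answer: 90601/1296 ≈ 69.908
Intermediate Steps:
j(Q) = -9 + 1/(7 + Q) (j(Q) = -9 + 1/(Q + 7) = -9 + 1/(7 + Q))
w = 19/36 (w = 19/((2 + 4)²) = 19/(6²) = 19/36 ≈ 0.52778)
(w + j(d(-2, 0)))² = (19/36 + (-62 - 9*(0 - 1*(-2)))/(7 + (0 - 1*(-2))))² = (19/36 + (-62 - 9*(0 + 2))/(7 + (0 + 2)))² = (19/36 + (-62 - 9*2)/(7 + 2))² = (19/36 + (-62 - 18)/9)² = (19/36 + (⅑)*(-80))² = (19/36 - 80/9)² = (-301/36)² = 90601/1296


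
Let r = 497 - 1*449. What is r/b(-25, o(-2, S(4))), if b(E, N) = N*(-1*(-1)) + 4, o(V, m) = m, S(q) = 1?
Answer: 48/5 ≈ 9.6000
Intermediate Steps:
r = 48 (r = 497 - 449 = 48)
b(E, N) = 4 + N (b(E, N) = N*1 + 4 = N + 4 = 4 + N)
r/b(-25, o(-2, S(4))) = 48/(4 + 1) = 48/5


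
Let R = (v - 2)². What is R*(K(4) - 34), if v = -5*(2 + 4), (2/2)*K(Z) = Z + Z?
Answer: -26624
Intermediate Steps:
K(Z) = 2*Z (K(Z) = Z + Z = 2*Z)
v = -30 (v = -5*6 = -30)
R = 1024 (R = (-30 - 2)² = (-32)² = 1024)
R*(K(4) - 34) = 1024*(2*4 - 34) = 1024*(8 - 34) = 1024*(-26) = -26624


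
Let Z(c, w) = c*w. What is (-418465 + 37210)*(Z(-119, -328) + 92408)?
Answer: -50112157200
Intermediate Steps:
(-418465 + 37210)*(Z(-119, -328) + 92408) = (-418465 + 37210)*(-119*(-328) + 92408) = -381255*(39032 + 92408) = -381255*131440 = -50112157200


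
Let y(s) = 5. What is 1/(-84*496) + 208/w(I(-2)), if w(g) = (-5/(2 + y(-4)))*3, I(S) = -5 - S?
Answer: -6740311/69440 ≈ -97.067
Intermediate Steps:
w(g) = -15/7 (w(g) = (-5/(2 + 5))*3 = (-5/7)*3 = ((1/7)*(-5))*3 = -5/7*3 = -15/7)
1/(-84*496) + 208/w(I(-2)) = 1/(-84*496) + 208/(-15/7) = -1/84*1/496 + 208*(-7/15) = -1/41664 - 1456/15 = -6740311/69440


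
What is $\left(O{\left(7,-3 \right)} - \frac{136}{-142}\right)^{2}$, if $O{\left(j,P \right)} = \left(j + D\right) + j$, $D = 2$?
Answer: $\frac{1449616}{5041} \approx 287.56$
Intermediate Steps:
$O{\left(j,P \right)} = 2 + 2 j$ ($O{\left(j,P \right)} = \left(j + 2\right) + j = \left(2 + j\right) + j = 2 + 2 j$)
$\left(O{\left(7,-3 \right)} - \frac{136}{-142}\right)^{2} = \left(\left(2 + 2 \cdot 7\right) - \frac{136}{-142}\right)^{2} = \left(\left(2 + 14\right) - - \frac{68}{71}\right)^{2} = \left(16 + \frac{68}{71}\right)^{2} = \left(\frac{1204}{71}\right)^{2} = \frac{1449616}{5041}$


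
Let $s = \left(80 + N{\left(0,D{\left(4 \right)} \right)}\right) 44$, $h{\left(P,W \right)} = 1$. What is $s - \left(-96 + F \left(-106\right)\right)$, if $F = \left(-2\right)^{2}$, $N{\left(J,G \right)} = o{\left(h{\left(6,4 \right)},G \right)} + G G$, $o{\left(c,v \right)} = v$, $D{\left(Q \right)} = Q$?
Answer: $4920$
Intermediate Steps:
$N{\left(J,G \right)} = G + G^{2}$ ($N{\left(J,G \right)} = G + G G = G + G^{2}$)
$F = 4$
$s = 4400$ ($s = \left(80 + 4 \left(1 + 4\right)\right) 44 = \left(80 + 4 \cdot 5\right) 44 = \left(80 + 20\right) 44 = 100 \cdot 44 = 4400$)
$s - \left(-96 + F \left(-106\right)\right) = 4400 - \left(-96 + 4 \left(-106\right)\right) = 4400 - \left(-96 - 424\right) = 4400 - -520 = 4400 + 520 = 4920$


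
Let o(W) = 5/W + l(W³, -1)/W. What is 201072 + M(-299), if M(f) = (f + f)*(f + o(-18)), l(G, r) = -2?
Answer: 1139921/3 ≈ 3.7997e+5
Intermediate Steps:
o(W) = 3/W (o(W) = 5/W - 2/W = 3/W)
M(f) = 2*f*(-⅙ + f) (M(f) = (f + f)*(f + 3/(-18)) = (2*f)*(f + 3*(-1/18)) = (2*f)*(f - ⅙) = (2*f)*(-⅙ + f) = 2*f*(-⅙ + f))
201072 + M(-299) = 201072 + (⅓)*(-299)*(-1 + 6*(-299)) = 201072 + (⅓)*(-299)*(-1 - 1794) = 201072 + (⅓)*(-299)*(-1795) = 201072 + 536705/3 = 1139921/3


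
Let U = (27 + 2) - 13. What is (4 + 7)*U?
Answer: 176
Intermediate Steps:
U = 16 (U = 29 - 13 = 16)
(4 + 7)*U = (4 + 7)*16 = 11*16 = 176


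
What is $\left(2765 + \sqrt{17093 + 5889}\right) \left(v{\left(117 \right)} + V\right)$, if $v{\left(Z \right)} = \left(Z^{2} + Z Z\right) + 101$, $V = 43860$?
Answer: $197252335 + 71339 \sqrt{22982} \approx 2.0807 \cdot 10^{8}$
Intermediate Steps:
$v{\left(Z \right)} = 101 + 2 Z^{2}$ ($v{\left(Z \right)} = \left(Z^{2} + Z^{2}\right) + 101 = 2 Z^{2} + 101 = 101 + 2 Z^{2}$)
$\left(2765 + \sqrt{17093 + 5889}\right) \left(v{\left(117 \right)} + V\right) = \left(2765 + \sqrt{17093 + 5889}\right) \left(\left(101 + 2 \cdot 117^{2}\right) + 43860\right) = \left(2765 + \sqrt{22982}\right) \left(\left(101 + 2 \cdot 13689\right) + 43860\right) = \left(2765 + \sqrt{22982}\right) \left(\left(101 + 27378\right) + 43860\right) = \left(2765 + \sqrt{22982}\right) \left(27479 + 43860\right) = \left(2765 + \sqrt{22982}\right) 71339 = 197252335 + 71339 \sqrt{22982}$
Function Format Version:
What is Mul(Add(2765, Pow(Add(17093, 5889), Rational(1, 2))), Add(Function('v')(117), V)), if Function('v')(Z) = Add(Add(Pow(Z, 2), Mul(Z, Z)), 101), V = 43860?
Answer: Add(197252335, Mul(71339, Pow(22982, Rational(1, 2)))) ≈ 2.0807e+8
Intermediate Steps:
Function('v')(Z) = Add(101, Mul(2, Pow(Z, 2))) (Function('v')(Z) = Add(Add(Pow(Z, 2), Pow(Z, 2)), 101) = Add(Mul(2, Pow(Z, 2)), 101) = Add(101, Mul(2, Pow(Z, 2))))
Mul(Add(2765, Pow(Add(17093, 5889), Rational(1, 2))), Add(Function('v')(117), V)) = Mul(Add(2765, Pow(Add(17093, 5889), Rational(1, 2))), Add(Add(101, Mul(2, Pow(117, 2))), 43860)) = Mul(Add(2765, Pow(22982, Rational(1, 2))), Add(Add(101, Mul(2, 13689)), 43860)) = Mul(Add(2765, Pow(22982, Rational(1, 2))), Add(Add(101, 27378), 43860)) = Mul(Add(2765, Pow(22982, Rational(1, 2))), Add(27479, 43860)) = Mul(Add(2765, Pow(22982, Rational(1, 2))), 71339) = Add(197252335, Mul(71339, Pow(22982, Rational(1, 2))))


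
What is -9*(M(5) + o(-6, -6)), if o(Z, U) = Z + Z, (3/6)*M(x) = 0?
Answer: 108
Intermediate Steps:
M(x) = 0 (M(x) = 2*0 = 0)
o(Z, U) = 2*Z
-9*(M(5) + o(-6, -6)) = -9*(0 + 2*(-6)) = -9*(0 - 12) = -9*(-12) = 108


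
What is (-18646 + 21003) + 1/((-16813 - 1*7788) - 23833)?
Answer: 114158937/48434 ≈ 2357.0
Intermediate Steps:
(-18646 + 21003) + 1/((-16813 - 1*7788) - 23833) = 2357 + 1/((-16813 - 7788) - 23833) = 2357 + 1/(-24601 - 23833) = 2357 + 1/(-48434) = 2357 - 1/48434 = 114158937/48434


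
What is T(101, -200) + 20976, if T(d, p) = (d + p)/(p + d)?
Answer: 20977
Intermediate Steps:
T(d, p) = 1 (T(d, p) = (d + p)/(d + p) = 1)
T(101, -200) + 20976 = 1 + 20976 = 20977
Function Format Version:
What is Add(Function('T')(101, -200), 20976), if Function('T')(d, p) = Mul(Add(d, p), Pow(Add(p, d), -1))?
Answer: 20977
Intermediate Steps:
Function('T')(d, p) = 1 (Function('T')(d, p) = Mul(Add(d, p), Pow(Add(d, p), -1)) = 1)
Add(Function('T')(101, -200), 20976) = Add(1, 20976) = 20977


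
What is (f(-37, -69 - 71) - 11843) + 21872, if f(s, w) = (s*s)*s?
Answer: -40624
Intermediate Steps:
f(s, w) = s³ (f(s, w) = s²*s = s³)
(f(-37, -69 - 71) - 11843) + 21872 = ((-37)³ - 11843) + 21872 = (-50653 - 11843) + 21872 = -62496 + 21872 = -40624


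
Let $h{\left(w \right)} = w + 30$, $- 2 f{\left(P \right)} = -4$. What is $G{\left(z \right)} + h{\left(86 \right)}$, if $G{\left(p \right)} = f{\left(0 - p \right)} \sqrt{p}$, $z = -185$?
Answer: $116 + 2 i \sqrt{185} \approx 116.0 + 27.203 i$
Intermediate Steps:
$f{\left(P \right)} = 2$ ($f{\left(P \right)} = \left(- \frac{1}{2}\right) \left(-4\right) = 2$)
$h{\left(w \right)} = 30 + w$
$G{\left(p \right)} = 2 \sqrt{p}$
$G{\left(z \right)} + h{\left(86 \right)} = 2 \sqrt{-185} + \left(30 + 86\right) = 2 i \sqrt{185} + 116 = 116 + 2 i \sqrt{185}$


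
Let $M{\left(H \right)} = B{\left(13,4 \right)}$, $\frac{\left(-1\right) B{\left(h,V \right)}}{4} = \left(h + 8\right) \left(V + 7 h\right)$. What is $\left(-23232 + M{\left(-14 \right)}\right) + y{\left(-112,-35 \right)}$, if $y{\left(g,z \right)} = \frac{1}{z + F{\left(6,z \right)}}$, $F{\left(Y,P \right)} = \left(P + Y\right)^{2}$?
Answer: $- \frac{25156871}{806} \approx -31212.0$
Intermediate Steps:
$B{\left(h,V \right)} = - 4 \left(8 + h\right) \left(V + 7 h\right)$ ($B{\left(h,V \right)} = - 4 \left(h + 8\right) \left(V + 7 h\right) = - 4 \left(8 + h\right) \left(V + 7 h\right)$)
$M{\left(H \right)} = -7980$ ($M{\left(H \right)} = \left(-224\right) 13 - 128 - 28 \cdot 13^{2} - 16 \cdot 13 = -2912 - 128 - 4732 - 208 = -7980$)
$y{\left(g,z \right)} = \frac{1}{z + \left(6 + z\right)^{2}}$ ($y{\left(g,z \right)} = \frac{1}{z + \left(z + 6\right)^{2}} = \frac{1}{z + \left(6 + z\right)^{2}}$)
$\left(-23232 + M{\left(-14 \right)}\right) + y{\left(-112,-35 \right)} = \left(-23232 - 7980\right) + \frac{1}{-35 + \left(6 - 35\right)^{2}} = -31212 + \frac{1}{-35 + \left(-29\right)^{2}} = -31212 + \frac{1}{-35 + 841} = -31212 + \frac{1}{806} = - \frac{25156871}{806}$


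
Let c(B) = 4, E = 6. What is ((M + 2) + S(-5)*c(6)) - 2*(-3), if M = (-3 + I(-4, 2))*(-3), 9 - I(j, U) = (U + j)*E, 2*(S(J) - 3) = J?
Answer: -44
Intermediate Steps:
S(J) = 3 + J/2
I(j, U) = 9 - 6*U - 6*j (I(j, U) = 9 - (U + j)*6 = 9 - (6*U + 6*j) = 9 + (-6*U - 6*j) = 9 - 6*U - 6*j)
M = -54 (M = (-3 + (9 - 6*2 - 6*(-4)))*(-3) = (-3 + (9 - 12 + 24))*(-3) = (-3 + 21)*(-3) = 18*(-3) = -54)
((M + 2) + S(-5)*c(6)) - 2*(-3) = ((-54 + 2) + (3 + (½)*(-5))*4) - 2*(-3) = (-52 + (3 - 5/2)*4) + 6 = (-52 + (½)*4) + 6 = (-52 + 2) + 6 = -50 + 6 = -44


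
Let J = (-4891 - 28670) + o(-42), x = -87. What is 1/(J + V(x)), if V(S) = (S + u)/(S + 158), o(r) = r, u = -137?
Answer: -71/2386037 ≈ -2.9756e-5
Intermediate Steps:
V(S) = (-137 + S)/(158 + S) (V(S) = (S - 137)/(S + 158) = (-137 + S)/(158 + S))
J = -33603 (J = (-4891 - 28670) - 42 = -33561 - 42 = -33603)
1/(J + V(x)) = 1/(-33603 + (-137 - 87)/(158 - 87)) = 1/(-33603 - 224/71) = 1/(-2386037/71) = -71/2386037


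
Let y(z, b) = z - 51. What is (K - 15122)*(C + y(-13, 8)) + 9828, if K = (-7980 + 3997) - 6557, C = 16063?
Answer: -410556510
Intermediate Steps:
y(z, b) = -51 + z
K = -10540 (K = -3983 - 6557 = -10540)
(K - 15122)*(C + y(-13, 8)) + 9828 = (-10540 - 15122)*(16063 + (-51 - 13)) + 9828 = -25662*(16063 - 64) + 9828 = -25662*15999 + 9828 = -410566338 + 9828 = -410556510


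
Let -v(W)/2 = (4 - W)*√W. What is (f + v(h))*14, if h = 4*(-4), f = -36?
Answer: -504 - 2240*I ≈ -504.0 - 2240.0*I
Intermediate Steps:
h = -16
v(W) = -2*√W*(4 - W) (v(W) = -2*(4 - W)*√W = -2*√W*(4 - W))
(f + v(h))*14 = (-36 + 2*√(-16)*(-4 - 16))*14 = (-36 + 2*(4*I)*(-20))*14 = (-36 - 160*I)*14 = -504 - 2240*I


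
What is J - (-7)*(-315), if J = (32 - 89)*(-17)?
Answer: -1236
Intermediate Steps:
J = 969 (J = -57*(-17) = 969)
J - (-7)*(-315) = 969 - (-7)*(-315) = 969 - 1*2205 = 969 - 2205 = -1236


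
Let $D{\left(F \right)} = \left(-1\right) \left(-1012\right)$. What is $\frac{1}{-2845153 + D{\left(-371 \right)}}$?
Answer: $- \frac{1}{2844141} \approx -3.516 \cdot 10^{-7}$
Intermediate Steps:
$D{\left(F \right)} = 1012$
$\frac{1}{-2845153 + D{\left(-371 \right)}} = \frac{1}{-2845153 + 1012} = \frac{1}{-2844141} = - \frac{1}{2844141}$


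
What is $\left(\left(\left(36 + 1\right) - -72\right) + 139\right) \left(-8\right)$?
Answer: $-1984$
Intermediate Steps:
$\left(\left(\left(36 + 1\right) - -72\right) + 139\right) \left(-8\right) = \left(\left(37 + 72\right) + 139\right) \left(-8\right) = \left(109 + 139\right) \left(-8\right) = 248 \left(-8\right) = -1984$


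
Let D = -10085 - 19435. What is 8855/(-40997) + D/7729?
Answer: -116242885/28805983 ≈ -4.0354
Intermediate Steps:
D = -29520
8855/(-40997) + D/7729 = 8855/(-40997) - 29520/7729 = 8855*(-1/40997) - 29520*1/7729 = -805/3727 - 29520/7729 = -116242885/28805983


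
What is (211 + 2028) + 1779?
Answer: 4018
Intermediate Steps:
(211 + 2028) + 1779 = 2239 + 1779 = 4018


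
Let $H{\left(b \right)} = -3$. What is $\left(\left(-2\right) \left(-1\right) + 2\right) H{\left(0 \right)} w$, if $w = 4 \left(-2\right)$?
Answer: $96$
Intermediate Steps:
$w = -8$
$\left(\left(-2\right) \left(-1\right) + 2\right) H{\left(0 \right)} w = \left(\left(-2\right) \left(-1\right) + 2\right) \left(-3\right) \left(-8\right) = \left(2 + 2\right) \left(-3\right) \left(-8\right) = 4 \left(-3\right) \left(-8\right) = \left(-12\right) \left(-8\right) = 96$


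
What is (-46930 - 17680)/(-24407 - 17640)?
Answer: 64610/42047 ≈ 1.5366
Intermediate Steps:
(-46930 - 17680)/(-24407 - 17640) = -64610/(-42047) = -64610*(-1/42047) = 64610/42047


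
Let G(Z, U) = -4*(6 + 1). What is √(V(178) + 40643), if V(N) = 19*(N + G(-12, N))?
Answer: √43493 ≈ 208.55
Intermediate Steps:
G(Z, U) = -28 (G(Z, U) = -4*7 = -28)
V(N) = -532 + 19*N (V(N) = 19*(N - 28) = 19*(-28 + N) = -532 + 19*N)
√(V(178) + 40643) = √((-532 + 19*178) + 40643) = √((-532 + 3382) + 40643) = √(2850 + 40643) = √43493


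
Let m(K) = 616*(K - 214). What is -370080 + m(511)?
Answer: -187128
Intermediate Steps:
m(K) = -131824 + 616*K (m(K) = 616*(-214 + K) = -131824 + 616*K)
-370080 + m(511) = -370080 + (-131824 + 616*511) = -370080 + (-131824 + 314776) = -370080 + 182952 = -187128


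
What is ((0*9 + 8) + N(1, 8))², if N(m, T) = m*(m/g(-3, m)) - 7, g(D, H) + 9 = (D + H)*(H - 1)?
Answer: 64/81 ≈ 0.79012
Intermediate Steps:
g(D, H) = -9 + (-1 + H)*(D + H) (g(D, H) = -9 + (D + H)*(H - 1) = -9 + (D + H)*(-1 + H) = -9 + (-1 + H)*(D + H))
N(m, T) = -7 + m²/(-6 + m² - 4*m) (N(m, T) = m*(m/(-9 + m² - 1*(-3) - m - 3*m)) - 7 = m*(m/(-9 + m² + 3 - m - 3*m)) - 7 = m*(m/(-6 + m² - 4*m)) - 7 = m²/(-6 + m² - 4*m) - 7 = -7 + m²/(-6 + m² - 4*m))
((0*9 + 8) + N(1, 8))² = ((0*9 + 8) + 2*(-21 - 14*1 + 3*1²)/(6 - 1*1² + 4*1))² = ((0 + 8) + 2*(-21 - 14 + 3*1)/(6 - 1*1 + 4))² = (8 + 2*(-21 - 14 + 3)/(6 - 1 + 4))² = (8 + 2*(-32)/9)² = (8 + 2*(⅑)*(-32))² = (8 - 64/9)² = (8/9)² = 64/81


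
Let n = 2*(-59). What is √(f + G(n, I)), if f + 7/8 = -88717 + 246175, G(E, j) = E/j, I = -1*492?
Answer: √38114759562/492 ≈ 396.81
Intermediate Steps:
I = -492
n = -118
f = 1259657/8 (f = -7/8 + (-88717 + 246175) = -7/8 + 157458 = 1259657/8 ≈ 1.5746e+5)
√(f + G(n, I)) = √(1259657/8 - 118/(-492)) = √(1259657/8 - 118*(-1/492)) = √(1259657/8 + 59/246) = √(154938047/984) = √38114759562/492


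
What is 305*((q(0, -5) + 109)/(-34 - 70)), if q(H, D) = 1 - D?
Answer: -35075/104 ≈ -337.26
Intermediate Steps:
305*((q(0, -5) + 109)/(-34 - 70)) = 305*(((1 - 1*(-5)) + 109)/(-34 - 70)) = 305*(((1 + 5) + 109)/(-104)) = 305*((6 + 109)*(-1/104)) = 305*(115*(-1/104)) = 305*(-115/104) = -35075/104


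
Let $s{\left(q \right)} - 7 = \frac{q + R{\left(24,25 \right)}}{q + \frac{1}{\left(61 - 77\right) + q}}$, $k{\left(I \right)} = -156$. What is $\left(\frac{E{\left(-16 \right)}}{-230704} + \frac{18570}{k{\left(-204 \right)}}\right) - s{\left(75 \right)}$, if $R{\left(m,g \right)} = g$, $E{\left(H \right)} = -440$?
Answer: $- \frac{52835478712}{414820211} \approx -127.37$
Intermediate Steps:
$s{\left(q \right)} = 7 + \frac{25 + q}{q + \frac{1}{-16 + q}}$ ($s{\left(q \right)} = 7 + \frac{q + 25}{q + \frac{1}{\left(61 - 77\right) + q}} = 7 + \frac{25 + q}{q + \frac{1}{\left(61 - 77\right) + q}} = 7 + \frac{25 + q}{q + \frac{1}{-16 + q}}$)
$\left(\frac{E{\left(-16 \right)}}{-230704} + \frac{18570}{k{\left(-204 \right)}}\right) - s{\left(75 \right)} = \left(- \frac{440}{-230704} + \frac{18570}{-156}\right) - \frac{-393 - 7725 + 8 \cdot 75^{2}}{1 + 75^{2} - 1200} = \left(\left(-440\right) \left(- \frac{1}{230704}\right) + 18570 \left(- \frac{1}{156}\right)\right) - \frac{-393 - 7725 + 8 \cdot 5625}{1 + 5625 - 1200} = \left(\frac{55}{28838} - \frac{3095}{26}\right) - \frac{-393 - 7725 + 45000}{4426} = - \frac{22313045}{187447} - \frac{1}{4426} \cdot 36882 = - \frac{22313045}{187447} - \frac{18441}{2213} = - \frac{52835478712}{414820211}$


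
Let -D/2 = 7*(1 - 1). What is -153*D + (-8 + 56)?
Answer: 48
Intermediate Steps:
D = 0 (D = -14*(1 - 1) = -14*0 = -2*0 = 0)
-153*D + (-8 + 56) = -153*0 + (-8 + 56) = 0 + 48 = 48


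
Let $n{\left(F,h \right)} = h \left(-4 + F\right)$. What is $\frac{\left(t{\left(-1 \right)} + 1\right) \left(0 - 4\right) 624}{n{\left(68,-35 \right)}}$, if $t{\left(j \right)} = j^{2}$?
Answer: $\frac{78}{35} \approx 2.2286$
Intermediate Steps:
$\frac{\left(t{\left(-1 \right)} + 1\right) \left(0 - 4\right) 624}{n{\left(68,-35 \right)}} = \frac{\left(\left(-1\right)^{2} + 1\right) \left(0 - 4\right) 624}{\left(-35\right) \left(-4 + 68\right)} = \frac{\left(1 + 1\right) \left(-4\right) 624}{\left(-35\right) 64} = \frac{2 \left(-4\right) 624}{-2240} = \left(-8\right) 624 \left(- \frac{1}{2240}\right) = \left(-4992\right) \left(- \frac{1}{2240}\right) = \frac{78}{35}$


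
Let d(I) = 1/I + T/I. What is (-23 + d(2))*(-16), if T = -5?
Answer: 400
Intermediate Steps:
d(I) = -4/I (d(I) = 1/I - 5/I = -4/I)
(-23 + d(2))*(-16) = (-23 - 4/2)*(-16) = (-23 - 4*½)*(-16) = (-23 - 2)*(-16) = -25*(-16) = 400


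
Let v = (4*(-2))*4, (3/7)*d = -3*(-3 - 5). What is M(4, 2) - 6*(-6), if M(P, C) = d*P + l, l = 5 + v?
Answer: 233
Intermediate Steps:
d = 56 (d = 7*(-3*(-3 - 5))/3 = 7*(-3*(-8))/3 = (7/3)*24 = 56)
v = -32 (v = -8*4 = -32)
l = -27 (l = 5 - 32 = -27)
M(P, C) = -27 + 56*P (M(P, C) = 56*P - 27 = -27 + 56*P)
M(4, 2) - 6*(-6) = (-27 + 56*4) - 6*(-6) = (-27 + 224) + 36 = 197 + 36 = 233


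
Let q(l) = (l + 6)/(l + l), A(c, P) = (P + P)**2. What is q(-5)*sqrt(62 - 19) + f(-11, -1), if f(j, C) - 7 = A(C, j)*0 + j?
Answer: -4 - sqrt(43)/10 ≈ -4.6557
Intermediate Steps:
A(c, P) = 4*P**2 (A(c, P) = (2*P)**2 = 4*P**2)
q(l) = (6 + l)/(2*l) (q(l) = (6 + l)/((2*l)) = (6 + l)*(1/(2*l)) = (6 + l)/(2*l))
f(j, C) = 7 + j (f(j, C) = 7 + ((4*j**2)*0 + j) = 7 + (0 + j) = 7 + j)
q(-5)*sqrt(62 - 19) + f(-11, -1) = ((1/2)*(6 - 5)/(-5))*sqrt(62 - 19) + (7 - 11) = ((1/2)*(-1/5)*1)*sqrt(43) - 4 = -sqrt(43)/10 - 4 = -4 - sqrt(43)/10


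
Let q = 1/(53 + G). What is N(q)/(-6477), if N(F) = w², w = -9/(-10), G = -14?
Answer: -27/215900 ≈ -0.00012506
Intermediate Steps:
w = 9/10 (w = -9*(-⅒) = 9/10 ≈ 0.90000)
q = 1/39 (q = 1/(53 - 14) = 1/39 ≈ 0.025641)
N(F) = 81/100 (N(F) = (9/10)² = 81/100)
N(q)/(-6477) = (81/100)/(-6477) = (81/100)*(-1/6477) = -27/215900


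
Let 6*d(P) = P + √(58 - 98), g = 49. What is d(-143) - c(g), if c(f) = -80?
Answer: 337/6 + I*√10/3 ≈ 56.167 + 1.0541*I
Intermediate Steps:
d(P) = P/6 + I*√10/3 (d(P) = (P + √(58 - 98))/6 = (P + √(-40))/6 = (P + 2*I*√10)/6 = P/6 + I*√10/3)
d(-143) - c(g) = ((⅙)*(-143) + I*√10/3) - 1*(-80) = (-143/6 + I*√10/3) + 80 = 337/6 + I*√10/3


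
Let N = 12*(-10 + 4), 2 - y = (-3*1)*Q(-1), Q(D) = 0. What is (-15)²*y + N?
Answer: 378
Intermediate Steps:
y = 2 (y = 2 - (-3*1)*0 = 2 - (-3)*0 = 2 - 1*0 = 2 + 0 = 2)
N = -72 (N = 12*(-6) = -72)
(-15)²*y + N = (-15)²*2 - 72 = 225*2 - 72 = 450 - 72 = 378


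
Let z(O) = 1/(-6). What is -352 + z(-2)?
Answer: -2113/6 ≈ -352.17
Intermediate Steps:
z(O) = -⅙
-352 + z(-2) = -352 - ⅙ = -2113/6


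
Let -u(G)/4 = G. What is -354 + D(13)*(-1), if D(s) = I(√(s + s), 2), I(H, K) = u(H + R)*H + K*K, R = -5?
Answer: -254 - 20*√26 ≈ -355.98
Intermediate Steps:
u(G) = -4*G
I(H, K) = K² + H*(20 - 4*H) (I(H, K) = (-4*(H - 5))*H + K*K = (-4*(-5 + H))*H + K² = (20 - 4*H)*H + K² = H*(20 - 4*H) + K² = K² + H*(20 - 4*H))
D(s) = 4 + 4*√2*√s*(5 - √2*√s) (D(s) = 2² + 4*√(s + s)*(5 - √(s + s)) = 4 + 4*√(2*s)*(5 - √(2*s)) = 4 + 4*(√2*√s)*(5 - √2*√s) = 4 + 4*√2*√s*(5 - √2*√s))
-354 + D(13)*(-1) = -354 + (4 - 8*13 + 20*√2*√13)*(-1) = -354 + (4 - 104 + 20*√26)*(-1) = -354 + (-100 + 20*√26)*(-1) = -354 + (100 - 20*√26) = -254 - 20*√26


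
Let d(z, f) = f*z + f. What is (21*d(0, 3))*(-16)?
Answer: -1008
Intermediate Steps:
d(z, f) = f + f*z
(21*d(0, 3))*(-16) = (21*(3*(1 + 0)))*(-16) = (21*(3*1))*(-16) = (21*3)*(-16) = 63*(-16) = -1008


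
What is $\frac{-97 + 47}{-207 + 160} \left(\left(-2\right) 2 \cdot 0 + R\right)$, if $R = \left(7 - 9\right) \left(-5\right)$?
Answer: $\frac{500}{47} \approx 10.638$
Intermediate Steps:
$R = 10$ ($R = \left(-2\right) \left(-5\right) = 10$)
$\frac{-97 + 47}{-207 + 160} \left(\left(-2\right) 2 \cdot 0 + R\right) = \frac{-97 + 47}{-207 + 160} \left(\left(-2\right) 2 \cdot 0 + 10\right) = - \frac{50}{-47} \left(\left(-4\right) 0 + 10\right) = \left(-50\right) \left(- \frac{1}{47}\right) \left(0 + 10\right) = \frac{50}{47} \cdot 10 = \frac{500}{47}$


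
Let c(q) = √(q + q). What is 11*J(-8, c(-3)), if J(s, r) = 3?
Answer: 33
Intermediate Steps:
c(q) = √2*√q (c(q) = √(2*q) = √2*√q)
11*J(-8, c(-3)) = 11*3 = 33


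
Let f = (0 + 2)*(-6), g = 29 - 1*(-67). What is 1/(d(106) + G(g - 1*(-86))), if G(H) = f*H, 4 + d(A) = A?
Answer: -1/2082 ≈ -0.00048031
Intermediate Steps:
g = 96 (g = 29 + 67 = 96)
f = -12 (f = 2*(-6) = -12)
d(A) = -4 + A
G(H) = -12*H
1/(d(106) + G(g - 1*(-86))) = 1/((-4 + 106) - 12*(96 - 1*(-86))) = 1/(102 - 12*(96 + 86)) = 1/(102 - 12*182) = 1/(102 - 2184) = 1/(-2082) = -1/2082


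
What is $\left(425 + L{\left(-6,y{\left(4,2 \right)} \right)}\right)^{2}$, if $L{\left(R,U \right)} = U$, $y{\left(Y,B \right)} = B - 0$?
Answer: $182329$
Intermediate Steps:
$y{\left(Y,B \right)} = B$ ($y{\left(Y,B \right)} = B + 0 = B$)
$\left(425 + L{\left(-6,y{\left(4,2 \right)} \right)}\right)^{2} = \left(425 + 2\right)^{2} = 427^{2} = 182329$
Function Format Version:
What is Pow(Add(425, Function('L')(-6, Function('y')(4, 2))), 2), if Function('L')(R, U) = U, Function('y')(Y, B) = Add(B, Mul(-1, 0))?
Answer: 182329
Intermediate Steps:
Function('y')(Y, B) = B (Function('y')(Y, B) = Add(B, 0) = B)
Pow(Add(425, Function('L')(-6, Function('y')(4, 2))), 2) = Pow(Add(425, 2), 2) = Pow(427, 2) = 182329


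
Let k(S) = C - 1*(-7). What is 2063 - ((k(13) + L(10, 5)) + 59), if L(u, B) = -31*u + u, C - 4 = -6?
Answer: 2299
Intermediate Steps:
C = -2 (C = 4 - 6 = -2)
k(S) = 5 (k(S) = -2 - 1*(-7) = -2 + 7 = 5)
L(u, B) = -30*u
2063 - ((k(13) + L(10, 5)) + 59) = 2063 - ((5 - 30*10) + 59) = 2063 - ((5 - 300) + 59) = 2063 - (-295 + 59) = 2063 - 1*(-236) = 2063 + 236 = 2299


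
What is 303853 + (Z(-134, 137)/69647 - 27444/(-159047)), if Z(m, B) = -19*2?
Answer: 3365826073162359/11077146409 ≈ 3.0385e+5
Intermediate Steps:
Z(m, B) = -38
303853 + (Z(-134, 137)/69647 - 27444/(-159047)) = 303853 + (-38/69647 - 27444/(-159047)) = 303853 + (-38*1/69647 - 27444*(-1/159047)) = 303853 + (-38/69647 + 27444/159047) = 303853 + 1905348482/11077146409 = 3365826073162359/11077146409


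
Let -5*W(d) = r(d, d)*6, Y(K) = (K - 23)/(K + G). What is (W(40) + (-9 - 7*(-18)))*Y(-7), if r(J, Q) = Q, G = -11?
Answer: 115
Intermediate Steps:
Y(K) = (-23 + K)/(-11 + K) (Y(K) = (K - 23)/(K - 11) = (-23 + K)/(-11 + K))
W(d) = -6*d/5 (W(d) = -d*6/5 = -6*d/5)
(W(40) + (-9 - 7*(-18)))*Y(-7) = (-6/5*40 + (-9 - 7*(-18)))*((-23 - 7)/(-11 - 7)) = (-48 + (-9 + 126))*(-30/(-18)) = (-48 + 117)*(-1/18*(-30)) = 69*(5/3) = 115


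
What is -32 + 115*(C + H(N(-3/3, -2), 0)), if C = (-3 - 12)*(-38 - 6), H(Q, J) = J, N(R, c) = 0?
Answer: 75868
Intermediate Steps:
C = 660 (C = -15*(-44) = 660)
-32 + 115*(C + H(N(-3/3, -2), 0)) = -32 + 115*(660 + 0) = -32 + 115*660 = -32 + 75900 = 75868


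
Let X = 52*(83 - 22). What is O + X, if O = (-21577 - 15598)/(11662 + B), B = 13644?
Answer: 80233457/25306 ≈ 3170.5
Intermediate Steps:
X = 3172 (X = 52*61 = 3172)
O = -37175/25306 (O = (-21577 - 15598)/(11662 + 13644) = -37175/25306 ≈ -1.4690)
O + X = -37175/25306 + 3172 = 80233457/25306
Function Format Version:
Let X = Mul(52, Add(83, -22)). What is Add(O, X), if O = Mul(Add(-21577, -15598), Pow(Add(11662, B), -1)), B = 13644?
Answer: Rational(80233457, 25306) ≈ 3170.5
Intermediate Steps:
X = 3172 (X = Mul(52, 61) = 3172)
O = Rational(-37175, 25306) (O = Mul(Add(-21577, -15598), Pow(Add(11662, 13644), -1)) = Mul(-37175, Pow(25306, -1)) = Mul(-37175, Rational(1, 25306)) = Rational(-37175, 25306) ≈ -1.4690)
Add(O, X) = Add(Rational(-37175, 25306), 3172) = Rational(80233457, 25306)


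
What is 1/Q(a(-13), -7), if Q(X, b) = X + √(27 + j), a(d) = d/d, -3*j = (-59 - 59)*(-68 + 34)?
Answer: 3/3934 - I*√11793/3934 ≈ 0.00076258 - 0.027604*I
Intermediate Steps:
j = -4012/3 (j = -(-59 - 59)*(-68 + 34)/3 = -(-118)*(-34)/3 = -⅓*4012 = -4012/3 ≈ -1337.3)
a(d) = 1
Q(X, b) = X + I*√11793/3 (Q(X, b) = X + √(27 - 4012/3) = X + √(-3931/3) = X + I*√11793/3)
1/Q(a(-13), -7) = 1/(1 + I*√11793/3)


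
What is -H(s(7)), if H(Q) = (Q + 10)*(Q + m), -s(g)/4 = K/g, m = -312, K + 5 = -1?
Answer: 203040/49 ≈ 4143.7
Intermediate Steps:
K = -6 (K = -5 - 1 = -6)
s(g) = 24/g (s(g) = -(-24)/g = 24/g)
H(Q) = (-312 + Q)*(10 + Q) (H(Q) = (Q + 10)*(Q - 312) = (10 + Q)*(-312 + Q) = (-312 + Q)*(10 + Q))
-H(s(7)) = -(-3120 + (24/7)² - 7248/7) = -(-3120 + (24*(⅐))² - 7248/7) = -(-3120 + (24/7)² - 302*24/7) = -(-3120 + 576/49 - 7248/7) = -1*(-203040/49) = 203040/49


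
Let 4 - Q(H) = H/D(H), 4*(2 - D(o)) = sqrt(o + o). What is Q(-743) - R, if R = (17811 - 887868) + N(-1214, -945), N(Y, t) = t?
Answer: 675041538/775 + 1486*I*sqrt(1486)/775 ≈ 8.7102e+5 + 73.914*I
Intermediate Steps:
D(o) = 2 - sqrt(2)*sqrt(o)/4 (D(o) = 2 - sqrt(o + o)/4 = 2 - sqrt(2)*sqrt(o)/4)
R = -871002 (R = (17811 - 887868) - 945 = -870057 - 945 = -871002)
Q(H) = 4 - H/(2 - sqrt(2)*sqrt(H)/4)
Q(-743) - R = (4 - 743/(-2 + sqrt(2)*sqrt(-743)/4)) - 1*(-871002) = (4 - 743/(-2 + sqrt(2)*(I*sqrt(743))/4)) + 871002 = (4 - 743/(-2 + I*sqrt(1486)/4)) + 871002 = 871006 - 743/(-2 + I*sqrt(1486)/4)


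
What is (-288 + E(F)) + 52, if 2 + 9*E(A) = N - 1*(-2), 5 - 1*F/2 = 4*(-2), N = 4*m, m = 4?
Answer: -2108/9 ≈ -234.22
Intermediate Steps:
N = 16 (N = 4*4 = 16)
F = 26 (F = 10 - 8*(-2) = 10 - 2*(-8) = 10 + 16 = 26)
E(A) = 16/9 (E(A) = -2/9 + (16 - 1*(-2))/9 = -2/9 + (16 + 2)/9 = -2/9 + (⅑)*18 = -2/9 + 2 = 16/9)
(-288 + E(F)) + 52 = (-288 + 16/9) + 52 = -2576/9 + 52 = -2108/9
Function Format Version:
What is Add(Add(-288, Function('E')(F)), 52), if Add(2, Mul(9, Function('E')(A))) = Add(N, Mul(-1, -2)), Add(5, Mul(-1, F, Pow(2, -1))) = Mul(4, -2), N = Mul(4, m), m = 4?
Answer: Rational(-2108, 9) ≈ -234.22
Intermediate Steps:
N = 16 (N = Mul(4, 4) = 16)
F = 26 (F = Add(10, Mul(-2, Mul(4, -2))) = Add(10, Mul(-2, -8)) = Add(10, 16) = 26)
Function('E')(A) = Rational(16, 9) (Function('E')(A) = Add(Rational(-2, 9), Mul(Rational(1, 9), Add(16, Mul(-1, -2)))) = Add(Rational(-2, 9), Mul(Rational(1, 9), Add(16, 2))) = Add(Rational(-2, 9), Mul(Rational(1, 9), 18)) = Add(Rational(-2, 9), 2) = Rational(16, 9))
Add(Add(-288, Function('E')(F)), 52) = Add(Add(-288, Rational(16, 9)), 52) = Add(Rational(-2576, 9), 52) = Rational(-2108, 9)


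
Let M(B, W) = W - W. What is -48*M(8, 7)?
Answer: 0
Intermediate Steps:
M(B, W) = 0
-48*M(8, 7) = -48*0 = 0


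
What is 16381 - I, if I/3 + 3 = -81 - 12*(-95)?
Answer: 13213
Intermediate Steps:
I = 3168 (I = -9 + 3*(-81 - 12*(-95)) = -9 + 3*(-81 + 1140) = -9 + 3*1059 = -9 + 3177 = 3168)
16381 - I = 16381 - 1*3168 = 16381 - 3168 = 13213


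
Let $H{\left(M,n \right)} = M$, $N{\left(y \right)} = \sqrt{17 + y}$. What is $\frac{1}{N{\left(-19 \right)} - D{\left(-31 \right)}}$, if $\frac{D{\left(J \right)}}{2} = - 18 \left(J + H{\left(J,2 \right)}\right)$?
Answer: $- \frac{1116}{2490913} - \frac{i \sqrt{2}}{4981826} \approx -0.00044803 - 2.8387 \cdot 10^{-7} i$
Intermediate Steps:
$D{\left(J \right)} = - 72 J$ ($D{\left(J \right)} = 2 \left(- 18 \left(J + J\right)\right) = 2 \left(- 18 \cdot 2 J\right) = 2 \left(- 36 J\right) = - 72 J$)
$\frac{1}{N{\left(-19 \right)} - D{\left(-31 \right)}} = \frac{1}{\sqrt{17 - 19} - \left(-72\right) \left(-31\right)} = \frac{1}{\sqrt{-2} - 2232} = \frac{1}{i \sqrt{2} - 2232} = \frac{1}{-2232 + i \sqrt{2}}$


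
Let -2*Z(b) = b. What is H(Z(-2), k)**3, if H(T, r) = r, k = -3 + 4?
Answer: 1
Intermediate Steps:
k = 1
Z(b) = -b/2
H(Z(-2), k)**3 = 1**3 = 1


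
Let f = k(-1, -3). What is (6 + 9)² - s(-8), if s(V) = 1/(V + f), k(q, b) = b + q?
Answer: 2701/12 ≈ 225.08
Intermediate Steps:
f = -4 (f = -3 - 1 = -4)
s(V) = 1/(-4 + V) (s(V) = 1/(V - 4) = 1/(-4 + V))
(6 + 9)² - s(-8) = (6 + 9)² - 1/(-4 - 8) = 15² - 1/(-12) = 225 - 1*(-1/12) = 225 + 1/12 = 2701/12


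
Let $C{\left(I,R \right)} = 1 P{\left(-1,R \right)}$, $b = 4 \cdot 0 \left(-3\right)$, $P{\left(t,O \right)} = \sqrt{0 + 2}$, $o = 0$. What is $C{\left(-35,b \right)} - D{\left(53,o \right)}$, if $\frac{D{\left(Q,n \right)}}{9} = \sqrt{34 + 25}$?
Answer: $\sqrt{2} - 9 \sqrt{59} \approx -67.716$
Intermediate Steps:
$P{\left(t,O \right)} = \sqrt{2}$
$D{\left(Q,n \right)} = 9 \sqrt{59}$ ($D{\left(Q,n \right)} = 9 \sqrt{34 + 25} = 9 \sqrt{59}$)
$b = 0$ ($b = 0 \left(-3\right) = 0$)
$C{\left(I,R \right)} = \sqrt{2}$ ($C{\left(I,R \right)} = 1 \sqrt{2} = \sqrt{2}$)
$C{\left(-35,b \right)} - D{\left(53,o \right)} = \sqrt{2} - 9 \sqrt{59}$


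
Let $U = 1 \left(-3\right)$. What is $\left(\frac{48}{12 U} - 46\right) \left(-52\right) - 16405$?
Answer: $- \frac{41831}{3} \approx -13944.0$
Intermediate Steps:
$U = -3$
$\left(\frac{48}{12 U} - 46\right) \left(-52\right) - 16405 = \left(\frac{48}{12 \left(-3\right)} - 46\right) \left(-52\right) - 16405 = \left(\frac{48}{-36} - 46\right) \left(-52\right) - 16405 = \left(48 \left(- \frac{1}{36}\right) - 46\right) \left(-52\right) - 16405 = \left(- \frac{4}{3} - 46\right) \left(-52\right) - 16405 = \left(- \frac{142}{3}\right) \left(-52\right) - 16405 = \frac{7384}{3} - 16405 = - \frac{41831}{3}$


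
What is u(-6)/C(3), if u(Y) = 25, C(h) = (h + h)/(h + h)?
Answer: 25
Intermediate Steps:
C(h) = 1 (C(h) = (2*h)/((2*h)) = (2*h)*(1/(2*h)) = 1)
u(-6)/C(3) = 25/1 = 25*1 = 25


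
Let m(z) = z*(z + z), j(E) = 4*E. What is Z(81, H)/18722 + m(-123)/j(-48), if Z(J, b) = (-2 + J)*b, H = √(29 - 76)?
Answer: -5043/32 + 79*I*√47/18722 ≈ -157.59 + 0.028928*I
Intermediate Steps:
m(z) = 2*z² (m(z) = z*(2*z) = 2*z²)
H = I*√47 (H = √(-47) = I*√47 ≈ 6.8557*I)
Z(J, b) = b*(-2 + J)
Z(81, H)/18722 + m(-123)/j(-48) = ((I*√47)*(-2 + 81))/18722 + (2*(-123)²)/((4*(-48))) = ((I*√47)*79)*(1/18722) + (2*15129)/(-192) = (79*I*√47)*(1/18722) + 30258*(-1/192) = 79*I*√47/18722 - 5043/32 = -5043/32 + 79*I*√47/18722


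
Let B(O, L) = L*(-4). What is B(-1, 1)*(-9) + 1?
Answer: 37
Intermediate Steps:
B(O, L) = -4*L
B(-1, 1)*(-9) + 1 = -4*1*(-9) + 1 = -4*(-9) + 1 = 36 + 1 = 37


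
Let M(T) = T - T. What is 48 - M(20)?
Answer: 48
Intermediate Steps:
M(T) = 0
48 - M(20) = 48 - 1*0 = 48 + 0 = 48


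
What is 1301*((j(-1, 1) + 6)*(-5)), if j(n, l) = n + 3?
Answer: -52040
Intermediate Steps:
j(n, l) = 3 + n
1301*((j(-1, 1) + 6)*(-5)) = 1301*(((3 - 1) + 6)*(-5)) = 1301*((2 + 6)*(-5)) = 1301*(8*(-5)) = 1301*(-40) = -52040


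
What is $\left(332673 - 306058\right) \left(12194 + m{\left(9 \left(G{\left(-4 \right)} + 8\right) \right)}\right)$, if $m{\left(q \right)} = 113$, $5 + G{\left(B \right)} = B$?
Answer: $327550805$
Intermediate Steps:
$G{\left(B \right)} = -5 + B$
$\left(332673 - 306058\right) \left(12194 + m{\left(9 \left(G{\left(-4 \right)} + 8\right) \right)}\right) = \left(332673 - 306058\right) \left(12194 + 113\right) = \left(332673 - 306058\right) 12307 = 26615 \cdot 12307 = 327550805$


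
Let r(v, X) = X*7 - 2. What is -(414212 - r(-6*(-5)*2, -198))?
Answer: -415600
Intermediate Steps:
r(v, X) = -2 + 7*X (r(v, X) = 7*X - 2 = -2 + 7*X)
-(414212 - r(-6*(-5)*2, -198)) = -(414212 - (-2 + 7*(-198))) = -(414212 - (-2 - 1386)) = -(414212 - 1*(-1388)) = -(414212 + 1388) = -1*415600 = -415600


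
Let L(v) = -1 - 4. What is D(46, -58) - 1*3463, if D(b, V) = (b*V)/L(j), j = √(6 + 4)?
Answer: -14647/5 ≈ -2929.4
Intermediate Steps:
j = √10 ≈ 3.1623
L(v) = -5
D(b, V) = -V*b/5 (D(b, V) = (b*V)/(-5) = (V*b)*(-⅕) = -V*b/5)
D(46, -58) - 1*3463 = -⅕*(-58)*46 - 1*3463 = 2668/5 - 3463 = -14647/5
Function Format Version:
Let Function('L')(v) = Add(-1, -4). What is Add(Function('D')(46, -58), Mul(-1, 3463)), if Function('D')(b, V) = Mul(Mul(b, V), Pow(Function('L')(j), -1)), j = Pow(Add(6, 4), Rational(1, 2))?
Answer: Rational(-14647, 5) ≈ -2929.4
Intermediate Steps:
j = Pow(10, Rational(1, 2)) ≈ 3.1623
Function('L')(v) = -5
Function('D')(b, V) = Mul(Rational(-1, 5), V, b) (Function('D')(b, V) = Mul(Mul(b, V), Pow(-5, -1)) = Mul(Mul(V, b), Rational(-1, 5)) = Mul(Rational(-1, 5), V, b))
Add(Function('D')(46, -58), Mul(-1, 3463)) = Add(Mul(Rational(-1, 5), -58, 46), Mul(-1, 3463)) = Add(Rational(2668, 5), -3463) = Rational(-14647, 5)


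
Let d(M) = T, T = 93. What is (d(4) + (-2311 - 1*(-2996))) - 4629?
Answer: -3851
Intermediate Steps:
d(M) = 93
(d(4) + (-2311 - 1*(-2996))) - 4629 = (93 + (-2311 - 1*(-2996))) - 4629 = (93 + (-2311 + 2996)) - 4629 = (93 + 685) - 4629 = 778 - 4629 = -3851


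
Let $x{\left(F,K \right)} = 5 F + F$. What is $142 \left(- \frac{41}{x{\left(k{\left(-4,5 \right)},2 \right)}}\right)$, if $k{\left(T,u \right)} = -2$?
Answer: $\frac{2911}{6} \approx 485.17$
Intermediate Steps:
$x{\left(F,K \right)} = 6 F$
$142 \left(- \frac{41}{x{\left(k{\left(-4,5 \right)},2 \right)}}\right) = 142 \left(- \frac{41}{6 \left(-2\right)}\right) = 142 \left(- \frac{41}{-12}\right) = 142 \left(\left(-41\right) \left(- \frac{1}{12}\right)\right) = 142 \cdot \frac{41}{12} = \frac{2911}{6}$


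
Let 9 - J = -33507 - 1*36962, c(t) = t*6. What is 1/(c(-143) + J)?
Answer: 1/69620 ≈ 1.4364e-5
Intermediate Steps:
c(t) = 6*t
J = 70478 (J = 9 - (-33507 - 1*36962) = 9 - (-33507 - 36962) = 9 - 1*(-70469) = 9 + 70469 = 70478)
1/(c(-143) + J) = 1/(6*(-143) + 70478) = 1/(-858 + 70478) = 1/69620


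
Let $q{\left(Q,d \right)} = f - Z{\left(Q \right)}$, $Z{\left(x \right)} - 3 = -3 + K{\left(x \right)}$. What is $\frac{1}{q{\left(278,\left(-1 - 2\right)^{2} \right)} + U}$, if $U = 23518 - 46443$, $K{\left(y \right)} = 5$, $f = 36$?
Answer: $- \frac{1}{22894} \approx -4.368 \cdot 10^{-5}$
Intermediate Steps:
$Z{\left(x \right)} = 5$ ($Z{\left(x \right)} = 3 + \left(-3 + 5\right) = 3 + 2 = 5$)
$U = -22925$ ($U = 23518 - 46443 = -22925$)
$q{\left(Q,d \right)} = 31$ ($q{\left(Q,d \right)} = 36 - 5 = 31$)
$\frac{1}{q{\left(278,\left(-1 - 2\right)^{2} \right)} + U} = \frac{1}{31 - 22925} = \frac{1}{-22894} = - \frac{1}{22894}$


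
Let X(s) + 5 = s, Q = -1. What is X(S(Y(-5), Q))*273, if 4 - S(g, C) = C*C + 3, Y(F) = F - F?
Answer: -1365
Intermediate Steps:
Y(F) = 0
S(g, C) = 1 - C² (S(g, C) = 4 - (C*C + 3) = 4 - (C² + 3) = 4 - (3 + C²) = 4 + (-3 - C²) = 1 - C²)
X(s) = -5 + s
X(S(Y(-5), Q))*273 = (-5 + (1 - 1*(-1)²))*273 = (-5 + (1 - 1*1))*273 = (-5 + (1 - 1))*273 = (-5 + 0)*273 = -5*273 = -1365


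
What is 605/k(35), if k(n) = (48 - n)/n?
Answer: 21175/13 ≈ 1628.8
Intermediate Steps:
k(n) = (48 - n)/n
605/k(35) = 605/(((48 - 1*35)/35)) = 605/(((48 - 35)/35)) = 605/(((1/35)*13)) = 605/(13/35) = 605*(35/13) = 21175/13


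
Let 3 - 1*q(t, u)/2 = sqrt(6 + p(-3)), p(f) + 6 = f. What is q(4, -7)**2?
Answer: 24 - 24*I*sqrt(3) ≈ 24.0 - 41.569*I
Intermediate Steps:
p(f) = -6 + f
q(t, u) = 6 - 2*I*sqrt(3) (q(t, u) = 6 - 2*sqrt(6 + (-6 - 3)) = 6 - 2*sqrt(6 - 9) = 6 - 2*I*sqrt(3))
q(4, -7)**2 = (6 - 2*I*sqrt(3))**2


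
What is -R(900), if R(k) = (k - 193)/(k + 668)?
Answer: -101/224 ≈ -0.45089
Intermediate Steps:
R(k) = (-193 + k)/(668 + k)
-R(900) = -(-193 + 900)/(668 + 900) = -707/1568 = -1*101/224 = -101/224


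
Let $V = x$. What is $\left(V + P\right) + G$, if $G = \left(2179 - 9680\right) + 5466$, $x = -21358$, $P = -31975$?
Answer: $-55368$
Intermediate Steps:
$V = -21358$
$G = -2035$ ($G = -7501 + 5466 = -2035$)
$\left(V + P\right) + G = \left(-21358 - 31975\right) - 2035 = -53333 - 2035 = -55368$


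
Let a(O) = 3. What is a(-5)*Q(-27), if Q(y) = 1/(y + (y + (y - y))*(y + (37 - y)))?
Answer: -1/342 ≈ -0.0029240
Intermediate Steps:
Q(y) = 1/(38*y) (Q(y) = 1/(y + (y + 0)*37) = 1/(y + y*37) = 1/(y + 37*y) = 1/(38*y))
a(-5)*Q(-27) = 3*((1/38)/(-27)) = 3*((1/38)*(-1/27)) = 3*(-1/1026) = -1/342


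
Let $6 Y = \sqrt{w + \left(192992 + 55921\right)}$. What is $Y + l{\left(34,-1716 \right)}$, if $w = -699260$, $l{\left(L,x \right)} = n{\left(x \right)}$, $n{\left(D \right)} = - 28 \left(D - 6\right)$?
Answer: $48216 + \frac{i \sqrt{450347}}{6} \approx 48216.0 + 111.85 i$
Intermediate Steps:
$n{\left(D \right)} = 168 - 28 D$ ($n{\left(D \right)} = - 28 \left(-6 + D\right) = 168 - 28 D$)
$l{\left(L,x \right)} = 168 - 28 x$
$Y = \frac{i \sqrt{450347}}{6}$ ($Y = \frac{\sqrt{-699260 + \left(192992 + 55921\right)}}{6} = \frac{\sqrt{-699260 + 248913}}{6} = \frac{\sqrt{-450347}}{6} = \frac{i \sqrt{450347}}{6} \approx 111.85 i$)
$Y + l{\left(34,-1716 \right)} = \frac{i \sqrt{450347}}{6} + \left(168 - -48048\right) = \frac{i \sqrt{450347}}{6} + \left(168 + 48048\right) = \frac{i \sqrt{450347}}{6} + 48216 = 48216 + \frac{i \sqrt{450347}}{6}$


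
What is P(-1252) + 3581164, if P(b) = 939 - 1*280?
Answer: 3581823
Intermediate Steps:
P(b) = 659 (P(b) = 939 - 280 = 659)
P(-1252) + 3581164 = 659 + 3581164 = 3581823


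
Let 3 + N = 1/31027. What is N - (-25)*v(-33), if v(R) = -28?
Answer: -21811980/31027 ≈ -703.00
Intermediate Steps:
N = -93080/31027 (N = -3 + 1/31027 = -93080/31027 ≈ -3.0000)
N - (-25)*v(-33) = -93080/31027 - (-25)*(-28) = -93080/31027 - 1*700 = -93080/31027 - 700 = -21811980/31027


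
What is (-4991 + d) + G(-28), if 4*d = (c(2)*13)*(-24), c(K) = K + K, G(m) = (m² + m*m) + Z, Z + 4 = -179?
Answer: -3918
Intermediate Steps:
Z = -183 (Z = -4 - 179 = -183)
G(m) = -183 + 2*m² (G(m) = (m² + m*m) - 183 = (m² + m²) - 183 = 2*m² - 183 = -183 + 2*m²)
c(K) = 2*K
d = -312 (d = (((2*2)*13)*(-24))/4 = ((4*13)*(-24))/4 = (52*(-24))/4 = (¼)*(-1248) = -312)
(-4991 + d) + G(-28) = (-4991 - 312) + (-183 + 2*(-28)²) = -5303 + (-183 + 2*784) = -5303 + (-183 + 1568) = -5303 + 1385 = -3918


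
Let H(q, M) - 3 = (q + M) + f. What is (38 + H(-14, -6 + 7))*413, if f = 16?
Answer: 18172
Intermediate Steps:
H(q, M) = 19 + M + q (H(q, M) = 3 + ((q + M) + 16) = 3 + ((M + q) + 16) = 3 + (16 + M + q) = 19 + M + q)
(38 + H(-14, -6 + 7))*413 = (38 + (19 + (-6 + 7) - 14))*413 = (38 + (19 + 1 - 14))*413 = (38 + 6)*413 = 44*413 = 18172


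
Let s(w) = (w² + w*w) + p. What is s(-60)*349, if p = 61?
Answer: 2534089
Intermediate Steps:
s(w) = 61 + 2*w² (s(w) = (w² + w*w) + 61 = (w² + w²) + 61 = 2*w² + 61 = 61 + 2*w²)
s(-60)*349 = (61 + 2*(-60)²)*349 = (61 + 2*3600)*349 = (61 + 7200)*349 = 7261*349 = 2534089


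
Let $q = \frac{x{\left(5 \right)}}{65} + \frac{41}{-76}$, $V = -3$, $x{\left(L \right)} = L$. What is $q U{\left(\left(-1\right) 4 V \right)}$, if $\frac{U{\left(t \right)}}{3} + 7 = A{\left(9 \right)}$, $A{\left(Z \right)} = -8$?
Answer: $\frac{20565}{988} \approx 20.815$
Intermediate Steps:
$U{\left(t \right)} = -45$ ($U{\left(t \right)} = -21 + 3 \left(-8\right) = -21 - 24 = -45$)
$q = - \frac{457}{988}$ ($q = \frac{5}{65} + \frac{41}{-76} = 5 \cdot \frac{1}{65} + 41 \left(- \frac{1}{76}\right) = \frac{1}{13} - \frac{41}{76} = - \frac{457}{988} \approx -0.46255$)
$q U{\left(\left(-1\right) 4 V \right)} = \left(- \frac{457}{988}\right) \left(-45\right) = \frac{20565}{988}$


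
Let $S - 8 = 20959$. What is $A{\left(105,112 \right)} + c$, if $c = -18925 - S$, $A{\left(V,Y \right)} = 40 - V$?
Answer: $-39957$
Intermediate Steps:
$S = 20967$ ($S = 8 + 20959 = 20967$)
$c = -39892$ ($c = -18925 - 20967 = -39892$)
$A{\left(105,112 \right)} + c = \left(40 - 105\right) - 39892 = -65 - 39892 = -39957$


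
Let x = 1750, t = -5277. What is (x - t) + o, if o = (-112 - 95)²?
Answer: 49876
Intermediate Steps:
o = 42849 (o = (-207)² = 42849)
(x - t) + o = (1750 - 1*(-5277)) + 42849 = (1750 + 5277) + 42849 = 7027 + 42849 = 49876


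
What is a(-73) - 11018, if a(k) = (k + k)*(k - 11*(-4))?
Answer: -6784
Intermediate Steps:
a(k) = 2*k*(44 + k) (a(k) = (2*k)*(k + 44) = (2*k)*(44 + k) = 2*k*(44 + k))
a(-73) - 11018 = 2*(-73)*(44 - 73) - 11018 = 2*(-73)*(-29) - 11018 = 4234 - 11018 = -6784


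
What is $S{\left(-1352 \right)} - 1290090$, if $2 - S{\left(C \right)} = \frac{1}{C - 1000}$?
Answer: $- \frac{3034286975}{2352} \approx -1.2901 \cdot 10^{6}$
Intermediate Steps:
$S{\left(C \right)} = 2 - \frac{1}{-1000 + C}$ ($S{\left(C \right)} = 2 - \frac{1}{C - 1000} = 2 - \frac{1}{-1000 + C}$)
$S{\left(-1352 \right)} - 1290090 = \frac{-2001 + 2 \left(-1352\right)}{-1000 - 1352} - 1290090 = \frac{-2001 - 2704}{-2352} - 1290090 = \left(- \frac{1}{2352}\right) \left(-4705\right) - 1290090 = \frac{4705}{2352} - 1290090 = - \frac{3034286975}{2352}$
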